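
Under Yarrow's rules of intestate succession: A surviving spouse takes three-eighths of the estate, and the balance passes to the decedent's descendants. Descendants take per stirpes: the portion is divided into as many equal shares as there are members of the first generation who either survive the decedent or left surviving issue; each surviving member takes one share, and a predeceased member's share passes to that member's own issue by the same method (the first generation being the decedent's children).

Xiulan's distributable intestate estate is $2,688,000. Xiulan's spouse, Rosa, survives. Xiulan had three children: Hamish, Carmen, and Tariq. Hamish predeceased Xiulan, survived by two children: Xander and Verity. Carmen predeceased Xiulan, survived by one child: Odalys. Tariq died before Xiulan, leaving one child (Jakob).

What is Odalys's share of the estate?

Rosa takes three-eighths of $2,688,000 = $1,008,000. The remaining $1,680,000 passes to the descendants.
The descendants' portion ($1,680,000) is divided into 3 shares of $560,000: Hamish's $560,000 share passes to Hamish's issue; Carmen's $560,000 share passes to Carmen's issue; Tariq's $560,000 share passes to Tariq's issue.
Hamish's share ($560,000) is divided into 2 shares of $280,000: Xander and Verity each take $280,000.
Carmen's share ($560,000) passes entirely to Odalys.
Tariq's share ($560,000) passes entirely to Jakob.

Odalys receives $560,000.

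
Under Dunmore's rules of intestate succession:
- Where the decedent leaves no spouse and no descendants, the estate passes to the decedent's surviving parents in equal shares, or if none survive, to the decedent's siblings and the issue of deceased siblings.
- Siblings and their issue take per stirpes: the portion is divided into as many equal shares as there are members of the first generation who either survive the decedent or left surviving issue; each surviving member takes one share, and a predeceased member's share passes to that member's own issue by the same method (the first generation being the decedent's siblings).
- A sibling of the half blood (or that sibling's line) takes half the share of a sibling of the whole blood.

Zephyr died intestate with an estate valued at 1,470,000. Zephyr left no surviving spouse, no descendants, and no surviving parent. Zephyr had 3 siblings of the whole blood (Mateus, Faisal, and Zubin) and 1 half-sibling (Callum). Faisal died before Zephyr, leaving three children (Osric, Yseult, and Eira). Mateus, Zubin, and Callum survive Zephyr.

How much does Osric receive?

Osric receives 140,000.

The entire 1,470,000 passes to the siblings and their issue.
Counting each half-blood sibling's line as half a unit, there are 7/2 units in 1,470,000, so one unit is 420,000. Whole-blood lines (Mateus, Faisal, and Zubin) take 420,000 each; half-blood lines (Callum) take 210,000 each.
Faisal's share (420,000) is divided into 3 shares of 140,000: Osric, Yseult, and Eira each take 140,000.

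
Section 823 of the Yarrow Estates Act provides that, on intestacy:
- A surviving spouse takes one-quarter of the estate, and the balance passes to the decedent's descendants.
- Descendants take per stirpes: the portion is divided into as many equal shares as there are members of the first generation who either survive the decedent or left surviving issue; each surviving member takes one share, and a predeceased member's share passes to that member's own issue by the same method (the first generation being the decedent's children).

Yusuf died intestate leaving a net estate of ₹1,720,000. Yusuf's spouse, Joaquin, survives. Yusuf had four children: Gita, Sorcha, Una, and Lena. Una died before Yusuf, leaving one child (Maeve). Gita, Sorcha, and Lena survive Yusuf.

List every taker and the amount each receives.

Joaquin takes one-quarter of ₹1,720,000 = ₹430,000. The remaining ₹1,290,000 passes to the descendants.
The descendants' portion (₹1,290,000) is divided into 4 shares of ₹322,500: Gita, Sorcha, and Lena each take ₹322,500; Una's ₹322,500 share passes to Una's issue.
Una's share (₹322,500) passes entirely to Maeve.

Joaquin: ₹430,000; Gita: ₹322,500; Sorcha: ₹322,500; Maeve: ₹322,500; Lena: ₹322,500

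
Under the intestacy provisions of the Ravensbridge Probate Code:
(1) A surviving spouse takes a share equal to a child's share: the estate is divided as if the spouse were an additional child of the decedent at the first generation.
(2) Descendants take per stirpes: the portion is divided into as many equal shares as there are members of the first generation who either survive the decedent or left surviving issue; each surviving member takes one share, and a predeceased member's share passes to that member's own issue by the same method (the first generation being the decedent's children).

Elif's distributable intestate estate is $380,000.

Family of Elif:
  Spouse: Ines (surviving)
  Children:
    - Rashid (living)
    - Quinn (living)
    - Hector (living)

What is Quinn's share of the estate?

The spouse counts as an additional share at the children's level, so there are 4 primary shares of $95,000. Ines takes one such share ($95,000).
The children's combined portion ($285,000) is divided into 3 shares of $95,000: Rashid, Quinn, and Hector each take $95,000.

Quinn receives $95,000.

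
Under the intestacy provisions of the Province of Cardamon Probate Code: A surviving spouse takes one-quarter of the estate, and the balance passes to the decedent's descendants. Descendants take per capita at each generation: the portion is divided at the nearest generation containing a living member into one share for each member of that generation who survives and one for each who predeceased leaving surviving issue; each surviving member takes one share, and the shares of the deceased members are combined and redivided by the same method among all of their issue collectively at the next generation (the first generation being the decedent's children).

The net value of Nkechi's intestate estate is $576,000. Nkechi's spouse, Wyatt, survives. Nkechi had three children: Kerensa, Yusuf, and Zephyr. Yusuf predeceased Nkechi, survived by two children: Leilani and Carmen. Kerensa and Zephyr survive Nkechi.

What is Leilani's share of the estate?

Wyatt takes one-quarter of $576,000 = $144,000. The remaining $432,000 passes to the descendants.
The descendants' portion ($432,000) is divided at the children's generation into 3 shares of $144,000. Kerensa and Zephyr each take $144,000. The remaining share for the deceased Yusuf ($144,000) is carried to the next generation.
That pool ($144,000) is divided at the grandchildren's generation equally among Leilani and Carmen: $72,000 each.

Leilani receives $72,000.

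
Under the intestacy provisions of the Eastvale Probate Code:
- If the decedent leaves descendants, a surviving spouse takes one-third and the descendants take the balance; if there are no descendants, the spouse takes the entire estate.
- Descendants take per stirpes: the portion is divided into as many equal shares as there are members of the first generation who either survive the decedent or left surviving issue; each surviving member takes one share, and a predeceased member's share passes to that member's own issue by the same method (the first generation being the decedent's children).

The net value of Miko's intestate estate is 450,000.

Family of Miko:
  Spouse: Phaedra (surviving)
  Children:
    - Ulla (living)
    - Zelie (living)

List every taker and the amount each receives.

Phaedra: 150,000; Ulla: 150,000; Zelie: 150,000

Phaedra takes one-third of 450,000 = 150,000. The remaining 300,000 passes to the descendants.
The descendants' portion (300,000) is divided into 2 shares of 150,000: Ulla and Zelie each take 150,000.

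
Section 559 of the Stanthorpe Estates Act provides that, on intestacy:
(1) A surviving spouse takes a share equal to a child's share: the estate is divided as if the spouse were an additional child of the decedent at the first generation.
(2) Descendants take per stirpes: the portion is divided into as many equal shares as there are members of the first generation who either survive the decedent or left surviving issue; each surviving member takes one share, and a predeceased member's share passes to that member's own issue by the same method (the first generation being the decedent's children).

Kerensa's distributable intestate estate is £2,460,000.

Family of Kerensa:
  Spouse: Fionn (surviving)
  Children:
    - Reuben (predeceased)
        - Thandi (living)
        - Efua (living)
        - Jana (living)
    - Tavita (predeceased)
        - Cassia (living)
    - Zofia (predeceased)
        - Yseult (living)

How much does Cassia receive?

The spouse counts as an additional share at the children's level, so there are 4 primary shares of £615,000. Fionn takes one such share (£615,000).
The children's combined portion (£1,845,000) is divided into 3 shares of £615,000: Reuben's £615,000 share passes to Reuben's issue; Tavita's £615,000 share passes to Tavita's issue; Zofia's £615,000 share passes to Zofia's issue.
Reuben's share (£615,000) is divided into 3 shares of £205,000: Thandi, Efua, and Jana each take £205,000.
Tavita's share (£615,000) passes entirely to Cassia.
Zofia's share (£615,000) passes entirely to Yseult.

Cassia receives £615,000.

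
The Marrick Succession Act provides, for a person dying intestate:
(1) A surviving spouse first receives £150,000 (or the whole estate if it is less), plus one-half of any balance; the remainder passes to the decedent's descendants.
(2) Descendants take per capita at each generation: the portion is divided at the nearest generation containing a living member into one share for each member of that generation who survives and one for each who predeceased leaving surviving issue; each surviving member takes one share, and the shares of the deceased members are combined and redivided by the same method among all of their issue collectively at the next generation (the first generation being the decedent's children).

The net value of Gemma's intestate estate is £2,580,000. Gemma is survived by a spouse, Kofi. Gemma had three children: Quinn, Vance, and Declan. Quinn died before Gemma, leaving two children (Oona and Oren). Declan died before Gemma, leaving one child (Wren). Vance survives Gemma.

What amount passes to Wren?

Kofi first takes £150,000, leaving a balance of £2,430,000. Kofi then takes one-half of the balance (£1,215,000), for a total of £1,365,000. The remaining £1,215,000 passes to the descendants.
The descendants' portion (£1,215,000) is divided at the children's generation into 3 shares of £405,000. Vance takes £405,000. The 2 shares of the deceased (Quinn and Declan) are combined into a pool of £810,000.
That pool (£810,000) is divided at the grandchildren's generation equally among Oona, Oren, and Wren: £270,000 each.

Wren receives £270,000.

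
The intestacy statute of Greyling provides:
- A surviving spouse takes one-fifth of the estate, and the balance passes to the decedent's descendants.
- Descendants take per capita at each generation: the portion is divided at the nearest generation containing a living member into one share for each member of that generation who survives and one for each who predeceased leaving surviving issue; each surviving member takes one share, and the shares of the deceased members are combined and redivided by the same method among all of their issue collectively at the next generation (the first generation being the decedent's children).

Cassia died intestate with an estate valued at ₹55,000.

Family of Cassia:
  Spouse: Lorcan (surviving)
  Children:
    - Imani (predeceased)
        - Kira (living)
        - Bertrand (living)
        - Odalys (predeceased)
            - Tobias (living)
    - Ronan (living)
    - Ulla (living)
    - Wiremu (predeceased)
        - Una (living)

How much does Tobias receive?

Lorcan takes one-fifth of ₹55,000 = ₹11,000. The remaining ₹44,000 passes to the descendants.
The descendants' portion (₹44,000) is divided at the children's generation into 4 shares of ₹11,000. Ronan and Ulla each take ₹11,000. The 2 shares of the deceased (Imani and Wiremu) are combined into a pool of ₹22,000.
That pool (₹22,000) is divided at the grandchildren's generation into 4 shares of ₹5,500. Kira, Bertrand, and Una each take ₹5,500. The remaining share for the deceased Odalys (₹5,500) is carried to the next generation.
That pool (₹5,500) passes entirely to Tobias, the sole taker at the great-grandchildren's generation.

Tobias receives ₹5,500.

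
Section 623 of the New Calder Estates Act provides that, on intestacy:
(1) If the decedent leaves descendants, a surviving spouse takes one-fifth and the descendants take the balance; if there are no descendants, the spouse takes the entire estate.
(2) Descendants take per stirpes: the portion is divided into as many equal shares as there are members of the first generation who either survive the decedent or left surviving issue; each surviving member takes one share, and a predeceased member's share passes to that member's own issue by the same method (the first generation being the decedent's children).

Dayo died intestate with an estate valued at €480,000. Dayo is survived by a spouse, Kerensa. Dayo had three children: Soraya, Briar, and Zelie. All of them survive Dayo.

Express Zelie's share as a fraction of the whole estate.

Zelie receives 4/15 of the estate.

Kerensa takes one-fifth of €480,000 = €96,000. The remaining €384,000 passes to the descendants.
The descendants' portion (€384,000) is divided into 3 shares of €128,000: Soraya, Briar, and Zelie each take €128,000.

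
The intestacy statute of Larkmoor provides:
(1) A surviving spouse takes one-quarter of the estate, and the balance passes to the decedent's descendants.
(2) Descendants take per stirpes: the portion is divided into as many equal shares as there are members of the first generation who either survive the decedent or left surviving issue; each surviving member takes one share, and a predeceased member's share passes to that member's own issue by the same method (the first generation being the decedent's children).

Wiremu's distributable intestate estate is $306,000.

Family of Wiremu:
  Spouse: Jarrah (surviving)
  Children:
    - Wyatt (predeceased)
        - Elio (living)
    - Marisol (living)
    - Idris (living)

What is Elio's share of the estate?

Elio receives $76,500.

Jarrah takes one-quarter of $306,000 = $76,500. The remaining $229,500 passes to the descendants.
The descendants' portion ($229,500) is divided into 3 shares of $76,500: Marisol and Idris each take $76,500; Wyatt's $76,500 share passes to Wyatt's issue.
Wyatt's share ($76,500) passes entirely to Elio.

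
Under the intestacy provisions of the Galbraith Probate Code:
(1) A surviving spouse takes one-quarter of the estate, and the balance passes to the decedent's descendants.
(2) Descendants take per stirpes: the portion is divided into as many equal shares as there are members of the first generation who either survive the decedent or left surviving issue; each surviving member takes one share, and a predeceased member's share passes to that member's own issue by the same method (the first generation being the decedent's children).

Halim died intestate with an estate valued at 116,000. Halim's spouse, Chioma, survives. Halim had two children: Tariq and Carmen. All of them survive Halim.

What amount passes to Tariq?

Tariq receives 43,500.

Chioma takes one-quarter of 116,000 = 29,000. The remaining 87,000 passes to the descendants.
The descendants' portion (87,000) is divided into 2 shares of 43,500: Tariq and Carmen each take 43,500.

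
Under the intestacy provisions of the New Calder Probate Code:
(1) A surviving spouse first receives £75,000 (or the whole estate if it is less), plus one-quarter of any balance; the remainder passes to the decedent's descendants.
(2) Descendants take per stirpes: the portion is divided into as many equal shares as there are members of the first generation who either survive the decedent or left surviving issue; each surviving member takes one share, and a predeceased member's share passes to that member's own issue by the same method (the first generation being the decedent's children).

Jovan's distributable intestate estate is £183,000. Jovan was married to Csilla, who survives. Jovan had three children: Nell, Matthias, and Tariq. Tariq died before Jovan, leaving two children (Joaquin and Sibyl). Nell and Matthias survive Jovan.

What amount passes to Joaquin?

Joaquin receives £13,500.

Csilla first takes £75,000, leaving a balance of £108,000. Csilla then takes one-quarter of the balance (£27,000), for a total of £102,000. The remaining £81,000 passes to the descendants.
The descendants' portion (£81,000) is divided into 3 shares of £27,000: Nell and Matthias each take £27,000; Tariq's £27,000 share passes to Tariq's issue.
Tariq's share (£27,000) is divided into 2 shares of £13,500: Joaquin and Sibyl each take £13,500.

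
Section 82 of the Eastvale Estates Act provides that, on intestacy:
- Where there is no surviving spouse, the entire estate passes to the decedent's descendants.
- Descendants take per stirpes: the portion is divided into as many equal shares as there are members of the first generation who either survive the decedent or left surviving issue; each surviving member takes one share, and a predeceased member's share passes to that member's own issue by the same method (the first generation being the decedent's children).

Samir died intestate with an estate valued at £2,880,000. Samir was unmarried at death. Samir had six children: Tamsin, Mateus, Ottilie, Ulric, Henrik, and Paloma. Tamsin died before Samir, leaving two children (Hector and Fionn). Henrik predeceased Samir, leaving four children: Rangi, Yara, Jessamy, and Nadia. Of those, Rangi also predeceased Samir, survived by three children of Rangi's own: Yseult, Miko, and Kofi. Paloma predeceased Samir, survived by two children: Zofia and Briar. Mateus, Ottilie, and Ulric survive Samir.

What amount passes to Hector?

The entire £2,880,000 passes to the descendants.
That amount (£2,880,000) is divided into 6 shares of £480,000: Mateus, Ottilie, and Ulric each take £480,000; Tamsin's £480,000 share passes to Tamsin's issue; Henrik's £480,000 share passes to Henrik's issue; Paloma's £480,000 share passes to Paloma's issue.
Tamsin's share (£480,000) is divided into 2 shares of £240,000: Hector and Fionn each take £240,000.
Henrik's share (£480,000) is divided into 4 shares of £120,000: Yara, Jessamy, and Nadia each take £120,000; Rangi's £120,000 share passes to Rangi's issue.
Rangi's share (£120,000) is divided into 3 shares of £40,000: Yseult, Miko, and Kofi each take £40,000.
Paloma's share (£480,000) is divided into 2 shares of £240,000: Zofia and Briar each take £240,000.

Hector receives £240,000.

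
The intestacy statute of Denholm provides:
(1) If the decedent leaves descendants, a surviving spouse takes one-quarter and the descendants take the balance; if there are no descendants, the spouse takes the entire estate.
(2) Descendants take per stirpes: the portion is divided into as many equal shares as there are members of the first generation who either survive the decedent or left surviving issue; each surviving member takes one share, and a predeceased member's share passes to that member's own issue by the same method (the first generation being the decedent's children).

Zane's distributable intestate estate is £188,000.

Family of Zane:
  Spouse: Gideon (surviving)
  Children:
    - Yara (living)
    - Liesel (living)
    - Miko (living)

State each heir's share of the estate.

Gideon takes one-quarter of £188,000 = £47,000. The remaining £141,000 passes to the descendants.
The descendants' portion (£141,000) is divided into 3 shares of £47,000: Yara, Liesel, and Miko each take £47,000.

Gideon: £47,000; Yara: £47,000; Liesel: £47,000; Miko: £47,000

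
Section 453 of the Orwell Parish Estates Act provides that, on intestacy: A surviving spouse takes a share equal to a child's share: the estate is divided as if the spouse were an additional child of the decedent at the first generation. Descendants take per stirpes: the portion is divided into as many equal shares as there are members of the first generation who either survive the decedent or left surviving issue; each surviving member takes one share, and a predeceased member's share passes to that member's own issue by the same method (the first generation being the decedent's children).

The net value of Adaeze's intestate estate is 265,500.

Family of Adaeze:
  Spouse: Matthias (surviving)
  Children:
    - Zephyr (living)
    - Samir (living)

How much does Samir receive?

The spouse counts as an additional share at the children's level, so there are 3 primary shares of 88,500. Matthias takes one such share (88,500).
The children's combined portion (177,000) is divided into 2 shares of 88,500: Zephyr and Samir each take 88,500.

Samir receives 88,500.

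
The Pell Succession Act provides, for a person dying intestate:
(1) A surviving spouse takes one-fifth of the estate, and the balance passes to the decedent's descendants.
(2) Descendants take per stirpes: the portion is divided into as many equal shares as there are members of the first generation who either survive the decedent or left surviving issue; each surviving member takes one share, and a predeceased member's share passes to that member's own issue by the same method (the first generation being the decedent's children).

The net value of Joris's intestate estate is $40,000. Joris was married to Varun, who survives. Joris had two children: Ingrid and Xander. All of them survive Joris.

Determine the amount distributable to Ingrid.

Ingrid receives $16,000.

Varun takes one-fifth of $40,000 = $8,000. The remaining $32,000 passes to the descendants.
The descendants' portion ($32,000) is divided into 2 shares of $16,000: Ingrid and Xander each take $16,000.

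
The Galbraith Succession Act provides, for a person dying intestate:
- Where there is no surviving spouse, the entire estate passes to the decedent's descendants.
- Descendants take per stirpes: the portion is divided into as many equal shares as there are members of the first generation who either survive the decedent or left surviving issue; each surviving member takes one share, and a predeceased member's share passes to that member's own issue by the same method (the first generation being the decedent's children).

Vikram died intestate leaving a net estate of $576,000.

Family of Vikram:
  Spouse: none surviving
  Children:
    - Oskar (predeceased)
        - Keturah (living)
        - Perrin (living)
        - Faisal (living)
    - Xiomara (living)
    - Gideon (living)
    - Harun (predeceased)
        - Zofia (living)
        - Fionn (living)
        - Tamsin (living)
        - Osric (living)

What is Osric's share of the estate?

The entire $576,000 passes to the descendants.
That amount ($576,000) is divided into 4 shares of $144,000: Xiomara and Gideon each take $144,000; Oskar's $144,000 share passes to Oskar's issue; Harun's $144,000 share passes to Harun's issue.
Oskar's share ($144,000) is divided into 3 shares of $48,000: Keturah, Perrin, and Faisal each take $48,000.
Harun's share ($144,000) is divided into 4 shares of $36,000: Zofia, Fionn, Tamsin, and Osric each take $36,000.

Osric receives $36,000.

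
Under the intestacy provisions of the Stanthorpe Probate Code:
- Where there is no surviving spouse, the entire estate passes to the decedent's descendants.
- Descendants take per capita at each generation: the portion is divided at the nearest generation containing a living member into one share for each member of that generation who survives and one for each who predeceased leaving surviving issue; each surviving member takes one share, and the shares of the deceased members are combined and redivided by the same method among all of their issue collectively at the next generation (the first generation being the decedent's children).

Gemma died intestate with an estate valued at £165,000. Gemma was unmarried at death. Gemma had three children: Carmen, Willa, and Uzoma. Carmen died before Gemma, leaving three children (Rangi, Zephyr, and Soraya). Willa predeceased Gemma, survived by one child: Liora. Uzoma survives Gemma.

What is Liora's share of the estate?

The entire £165,000 passes to the descendants.
That amount (£165,000) is divided at the children's generation into 3 shares of £55,000. Uzoma takes £55,000. The 2 shares of the deceased (Carmen and Willa) are combined into a pool of £110,000.
That pool (£110,000) is divided at the grandchildren's generation equally among Rangi, Zephyr, Soraya, and Liora: £27,500 each.

Liora receives £27,500.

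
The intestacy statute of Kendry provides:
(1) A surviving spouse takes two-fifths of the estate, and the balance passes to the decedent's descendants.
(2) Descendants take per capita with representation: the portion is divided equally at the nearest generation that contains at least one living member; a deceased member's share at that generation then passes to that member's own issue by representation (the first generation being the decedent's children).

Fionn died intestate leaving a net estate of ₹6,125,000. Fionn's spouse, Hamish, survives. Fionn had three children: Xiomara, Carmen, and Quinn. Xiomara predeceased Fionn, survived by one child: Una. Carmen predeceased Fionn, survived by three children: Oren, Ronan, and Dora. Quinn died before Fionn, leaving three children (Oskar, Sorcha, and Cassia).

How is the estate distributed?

Hamish takes two-fifths of ₹6,125,000 = ₹2,450,000. The remaining ₹3,675,000 passes to the descendants.
No child survives, so the initial division is made at the grandchildren's generation.
The descendants' portion (₹3,675,000) is divided into 7 shares of ₹525,000: Una, Oren, Ronan, Dora, Oskar, Sorcha, and Cassia each take ₹525,000.

Hamish: ₹2,450,000; Una: ₹525,000; Oren: ₹525,000; Ronan: ₹525,000; Dora: ₹525,000; Oskar: ₹525,000; Sorcha: ₹525,000; Cassia: ₹525,000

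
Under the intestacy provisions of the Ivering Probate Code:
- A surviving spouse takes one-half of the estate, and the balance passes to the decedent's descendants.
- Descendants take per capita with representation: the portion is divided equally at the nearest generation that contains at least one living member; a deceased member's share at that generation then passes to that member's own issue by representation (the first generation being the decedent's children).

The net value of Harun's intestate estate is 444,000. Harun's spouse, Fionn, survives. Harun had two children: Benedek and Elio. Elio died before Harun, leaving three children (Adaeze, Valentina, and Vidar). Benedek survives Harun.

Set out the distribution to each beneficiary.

Fionn takes one-half of 444,000 = 222,000. The remaining 222,000 passes to the descendants.
The descendants' portion (222,000) is divided into 2 shares of 111,000: Benedek takes 111,000; Elio's 111,000 share passes to Elio's issue.
Elio's share (111,000) is divided into 3 shares of 37,000: Adaeze, Valentina, and Vidar each take 37,000.

Fionn: 222,000; Benedek: 111,000; Adaeze: 37,000; Valentina: 37,000; Vidar: 37,000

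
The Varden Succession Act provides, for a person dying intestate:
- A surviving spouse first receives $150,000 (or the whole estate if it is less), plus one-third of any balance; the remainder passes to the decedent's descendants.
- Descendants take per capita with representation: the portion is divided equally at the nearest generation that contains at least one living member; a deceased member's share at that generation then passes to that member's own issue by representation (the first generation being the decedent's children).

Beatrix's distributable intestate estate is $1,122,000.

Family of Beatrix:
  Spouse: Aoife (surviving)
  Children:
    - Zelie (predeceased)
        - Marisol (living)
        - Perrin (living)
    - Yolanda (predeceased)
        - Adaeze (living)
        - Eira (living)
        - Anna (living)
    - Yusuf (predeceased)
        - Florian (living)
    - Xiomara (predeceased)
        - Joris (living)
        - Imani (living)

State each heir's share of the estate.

Aoife first takes $150,000, leaving a balance of $972,000. Aoife then takes one-third of the balance ($324,000), for a total of $474,000. The remaining $648,000 passes to the descendants.
No child survives, so the initial division is made at the grandchildren's generation.
The descendants' portion ($648,000) is divided into 8 shares of $81,000: Marisol, Perrin, Adaeze, Eira, Anna, Florian, Joris, and Imani each take $81,000.

Aoife: $474,000; Marisol: $81,000; Perrin: $81,000; Adaeze: $81,000; Eira: $81,000; Anna: $81,000; Florian: $81,000; Joris: $81,000; Imani: $81,000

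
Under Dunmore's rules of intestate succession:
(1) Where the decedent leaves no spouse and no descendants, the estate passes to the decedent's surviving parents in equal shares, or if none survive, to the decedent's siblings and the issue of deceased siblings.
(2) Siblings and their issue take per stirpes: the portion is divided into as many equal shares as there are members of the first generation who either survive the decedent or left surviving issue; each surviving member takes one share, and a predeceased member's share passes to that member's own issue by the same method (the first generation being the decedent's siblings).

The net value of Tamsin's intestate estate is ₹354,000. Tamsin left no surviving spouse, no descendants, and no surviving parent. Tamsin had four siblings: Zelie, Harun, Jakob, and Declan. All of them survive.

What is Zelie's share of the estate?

Zelie receives ₹88,500.

The entire ₹354,000 passes to the siblings and their issue.
That amount (₹354,000) is divided into 4 shares of ₹88,500: Zelie, Harun, Jakob, and Declan each take ₹88,500.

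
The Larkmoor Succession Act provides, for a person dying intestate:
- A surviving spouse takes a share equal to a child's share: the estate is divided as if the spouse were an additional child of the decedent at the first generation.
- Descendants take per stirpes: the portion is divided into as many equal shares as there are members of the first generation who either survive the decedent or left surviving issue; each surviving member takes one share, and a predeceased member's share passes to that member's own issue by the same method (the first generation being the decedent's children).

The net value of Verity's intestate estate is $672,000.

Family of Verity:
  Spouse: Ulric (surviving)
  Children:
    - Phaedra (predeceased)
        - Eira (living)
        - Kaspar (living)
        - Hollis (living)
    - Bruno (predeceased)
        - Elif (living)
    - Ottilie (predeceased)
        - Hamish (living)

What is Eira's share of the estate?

The spouse counts as an additional share at the children's level, so there are 4 primary shares of $168,000. Ulric takes one such share ($168,000).
The children's combined portion ($504,000) is divided into 3 shares of $168,000: Phaedra's $168,000 share passes to Phaedra's issue; Bruno's $168,000 share passes to Bruno's issue; Ottilie's $168,000 share passes to Ottilie's issue.
Phaedra's share ($168,000) is divided into 3 shares of $56,000: Eira, Kaspar, and Hollis each take $56,000.
Bruno's share ($168,000) passes entirely to Elif.
Ottilie's share ($168,000) passes entirely to Hamish.

Eira receives $56,000.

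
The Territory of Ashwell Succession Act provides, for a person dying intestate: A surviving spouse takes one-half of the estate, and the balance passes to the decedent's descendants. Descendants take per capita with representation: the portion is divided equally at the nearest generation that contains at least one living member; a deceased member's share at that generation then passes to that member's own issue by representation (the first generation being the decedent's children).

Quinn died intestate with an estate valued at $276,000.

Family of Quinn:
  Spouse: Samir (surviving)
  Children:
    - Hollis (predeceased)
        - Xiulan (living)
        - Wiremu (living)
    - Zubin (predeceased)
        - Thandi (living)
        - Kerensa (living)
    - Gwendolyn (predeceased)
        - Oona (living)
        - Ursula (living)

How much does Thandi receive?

Samir takes one-half of $276,000 = $138,000. The remaining $138,000 passes to the descendants.
No child survives, so the initial division is made at the grandchildren's generation.
The descendants' portion ($138,000) is divided into 6 shares of $23,000: Xiulan, Wiremu, Thandi, Kerensa, Oona, and Ursula each take $23,000.

Thandi receives $23,000.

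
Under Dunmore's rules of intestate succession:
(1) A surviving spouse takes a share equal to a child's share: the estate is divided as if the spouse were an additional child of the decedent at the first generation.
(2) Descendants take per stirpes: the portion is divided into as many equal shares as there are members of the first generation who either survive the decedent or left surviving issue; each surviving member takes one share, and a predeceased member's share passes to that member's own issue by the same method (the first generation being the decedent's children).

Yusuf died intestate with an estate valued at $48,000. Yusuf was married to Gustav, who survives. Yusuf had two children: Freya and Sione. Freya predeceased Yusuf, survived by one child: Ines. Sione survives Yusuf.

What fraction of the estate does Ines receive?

Ines receives 1/3 of the estate.

The spouse counts as an additional share at the children's level, so there are 3 primary shares of $16,000. Gustav takes one such share ($16,000).
The children's combined portion ($32,000) is divided into 2 shares of $16,000: Sione takes $16,000; Freya's $16,000 share passes to Freya's issue.
Freya's share ($16,000) passes entirely to Ines.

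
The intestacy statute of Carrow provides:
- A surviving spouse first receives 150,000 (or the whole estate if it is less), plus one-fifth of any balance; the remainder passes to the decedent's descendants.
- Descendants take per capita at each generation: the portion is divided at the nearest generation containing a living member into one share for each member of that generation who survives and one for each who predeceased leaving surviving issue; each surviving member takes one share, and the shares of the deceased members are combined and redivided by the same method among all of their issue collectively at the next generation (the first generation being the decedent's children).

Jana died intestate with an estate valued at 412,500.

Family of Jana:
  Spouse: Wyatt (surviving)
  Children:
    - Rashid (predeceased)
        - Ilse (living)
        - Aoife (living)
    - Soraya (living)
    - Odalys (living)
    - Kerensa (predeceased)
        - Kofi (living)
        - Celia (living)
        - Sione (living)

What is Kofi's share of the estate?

Wyatt first takes 150,000, leaving a balance of 262,500. Wyatt then takes one-fifth of the balance (52,500), for a total of 202,500. The remaining 210,000 passes to the descendants.
The descendants' portion (210,000) is divided at the children's generation into 4 shares of 52,500. Soraya and Odalys each take 52,500. The 2 shares of the deceased (Rashid and Kerensa) are combined into a pool of 105,000.
That pool (105,000) is divided at the grandchildren's generation equally among Ilse, Aoife, Kofi, Celia, and Sione: 21,000 each.

Kofi receives 21,000.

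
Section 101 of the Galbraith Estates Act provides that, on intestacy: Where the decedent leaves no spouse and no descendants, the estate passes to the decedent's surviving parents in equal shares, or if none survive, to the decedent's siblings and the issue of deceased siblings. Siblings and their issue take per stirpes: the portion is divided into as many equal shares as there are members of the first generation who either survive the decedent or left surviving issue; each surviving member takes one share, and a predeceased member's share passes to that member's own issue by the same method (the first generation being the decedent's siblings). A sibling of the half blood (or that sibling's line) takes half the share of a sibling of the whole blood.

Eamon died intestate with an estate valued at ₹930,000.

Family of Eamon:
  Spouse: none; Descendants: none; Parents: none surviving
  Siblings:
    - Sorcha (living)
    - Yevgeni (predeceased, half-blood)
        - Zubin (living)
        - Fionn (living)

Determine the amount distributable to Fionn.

The entire ₹930,000 passes to the siblings and their issue.
Counting each half-blood sibling's line as half a unit, there are 3/2 units in ₹930,000, so one unit is ₹620,000. Whole-blood lines (Sorcha) take ₹620,000 each; half-blood lines (Yevgeni) take ₹310,000 each.
Yevgeni's share (₹310,000) is divided into 2 shares of ₹155,000: Zubin and Fionn each take ₹155,000.

Fionn receives ₹155,000.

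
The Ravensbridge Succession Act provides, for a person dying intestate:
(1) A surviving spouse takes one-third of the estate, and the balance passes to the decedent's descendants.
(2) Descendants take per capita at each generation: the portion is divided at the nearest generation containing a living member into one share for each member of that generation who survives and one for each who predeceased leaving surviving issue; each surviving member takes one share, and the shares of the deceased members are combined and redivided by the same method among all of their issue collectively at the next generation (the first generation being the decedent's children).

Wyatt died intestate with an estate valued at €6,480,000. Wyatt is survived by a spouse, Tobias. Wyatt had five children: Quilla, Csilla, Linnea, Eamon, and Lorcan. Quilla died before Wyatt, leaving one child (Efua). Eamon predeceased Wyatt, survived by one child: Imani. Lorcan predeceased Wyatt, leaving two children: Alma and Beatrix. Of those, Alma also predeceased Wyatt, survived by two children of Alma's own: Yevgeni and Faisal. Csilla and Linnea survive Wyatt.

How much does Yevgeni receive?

Tobias takes one-third of €6,480,000 = €2,160,000. The remaining €4,320,000 passes to the descendants.
The descendants' portion (€4,320,000) is divided at the children's generation into 5 shares of €864,000. Csilla and Linnea each take €864,000. The 3 shares of the deceased (Quilla, Eamon, and Lorcan) are combined into a pool of €2,592,000.
That pool (€2,592,000) is divided at the grandchildren's generation into 4 shares of €648,000. Efua, Imani, and Beatrix each take €648,000. The remaining share for the deceased Alma (€648,000) is carried to the next generation.
That pool (€648,000) is divided at the great-grandchildren's generation equally among Yevgeni and Faisal: €324,000 each.

Yevgeni receives €324,000.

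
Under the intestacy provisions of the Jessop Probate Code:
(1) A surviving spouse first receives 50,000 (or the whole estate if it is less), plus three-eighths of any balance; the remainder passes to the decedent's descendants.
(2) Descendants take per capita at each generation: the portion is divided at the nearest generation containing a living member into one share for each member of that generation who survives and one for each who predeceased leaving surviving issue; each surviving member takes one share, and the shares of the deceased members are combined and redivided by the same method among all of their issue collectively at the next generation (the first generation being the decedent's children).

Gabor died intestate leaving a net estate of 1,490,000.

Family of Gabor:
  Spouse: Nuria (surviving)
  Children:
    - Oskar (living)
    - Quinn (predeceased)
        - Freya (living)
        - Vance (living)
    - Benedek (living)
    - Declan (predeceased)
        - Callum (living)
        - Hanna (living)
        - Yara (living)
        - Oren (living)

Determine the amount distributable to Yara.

Yara receives 75,000.

Nuria first takes 50,000, leaving a balance of 1,440,000. Nuria then takes three-eighths of the balance (540,000), for a total of 590,000. The remaining 900,000 passes to the descendants.
The descendants' portion (900,000) is divided at the children's generation into 4 shares of 225,000. Oskar and Benedek each take 225,000. The 2 shares of the deceased (Quinn and Declan) are combined into a pool of 450,000.
That pool (450,000) is divided at the grandchildren's generation equally among Freya, Vance, Callum, Hanna, Yara, and Oren: 75,000 each.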